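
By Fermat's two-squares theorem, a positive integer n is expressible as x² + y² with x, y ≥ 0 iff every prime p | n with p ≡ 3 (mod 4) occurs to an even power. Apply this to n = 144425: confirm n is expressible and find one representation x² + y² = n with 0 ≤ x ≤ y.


Step 1: Factor n = 144425 = 5^2 · 53 · 109.
Step 2: Check the mod-4 condition on each prime factor: 5 ≡ 1 (mod 4), exponent 2; 53 ≡ 1 (mod 4), exponent 1; 109 ≡ 1 (mod 4), exponent 1.
All primes ≡ 3 (mod 4) appear to even exponent (or don't appear), so by the two-squares theorem n IS expressible as a sum of two squares.
Step 3: Build a representation. Group n = k² · m with k = 5 and m = 53 · 109 = 5777 (a product of primes ≡ 1 (mod 4)); a representation of m scales to one of n via (k·x)² + (k·y)² = k²(x² + y²). Each prime p ≡ 1 (mod 4) is itself a sum of two squares; find a² by testing p − a² for a perfect square:
  53: 53 − 1² = 52, 53 − 2² = 49 = 7² ⇒ 53 = 2² + 7².
  109: 109 − 1² = 108, 109 − 2² = 105, 109 − 3² = 100 = 10² ⇒ 109 = 3² + 10².
  Combine using the Brahmagupta–Fibonacci identity (a² + b²)(c² + d²) = (ac − bd)² + (ad + bc)² = (ac + bd)² + (ad − bc)²:
  53 · 109 = 5777: from (2² + 7²)(3² + 10²), take (2·3 − 7·10, 2·10 + 7·3) = (6 − 70, 20 + 21) = (-64, 41); dropping signs (only squares matter) gives (64, 41); check 64² + 41² = 4096 + 1681 = 5777 ✓.
  Scale by k = 5: (5·64, 5·41) = (320, 205).
Step 4: Order so x ≤ y and verify: 205² + 320² = 42025 + 102400 = 144425 = n. ✓

n = 144425 = 205² + 320² (one valid representation with x ≤ y).


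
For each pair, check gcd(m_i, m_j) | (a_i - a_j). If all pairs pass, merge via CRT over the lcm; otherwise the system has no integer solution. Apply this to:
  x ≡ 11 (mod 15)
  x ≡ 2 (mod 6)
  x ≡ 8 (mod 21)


Moduli 15, 6, 21 are not pairwise coprime, so CRT works modulo lcm(m_i) when all pairwise compatibility conditions hold.
Pairwise compatibility: gcd(m_i, m_j) must divide a_i - a_j for every pair.
Merge one congruence at a time:
  Start: x ≡ 11 (mod 15).
  Combine with x ≡ 2 (mod 6): gcd(15, 6) = 3; 2 - 11 = -9, which IS divisible by 3, so compatible.
    Write x = 11 + 15·t and substitute into x ≡ 2 (mod 6): 15·t ≡ 2 − 11 = -9 (mod 6).
    Divide the congruence (and modulus) by g = 3: 5·t ≡ -3 (mod 2).
    Reduce coefficients mod 2: 1·t ≡ 1 (mod 2).
    So t ≡ 1 (mod 2).
    Then x = 11 + 15·1 = 26, valid modulo lcm(15, 6) = 30: x ≡ 26 (mod 30).
  Combine with x ≡ 8 (mod 21): gcd(30, 21) = 3; 8 - 26 = -18, which IS divisible by 3, so compatible.
    Write x = 26 + 30·t and substitute into x ≡ 8 (mod 21): 30·t ≡ 8 − 26 = -18 (mod 21).
    Divide the congruence (and modulus) by g = 3: 10·t ≡ -6 (mod 7).
    Reduce coefficients mod 7: 3·t ≡ 1 (mod 7).
    The inverse of 3 mod 7 is 5 (since 3·5 = 15 = 2·7 + 1), so t ≡ 5·1 = 5 ≡ 5 (mod 7).
    Then x = 26 + 30·5 = 176, valid modulo lcm(30, 21) = 210: x ≡ 176 (mod 210).
Verify: 176 mod 15 = 11, 176 mod 6 = 2, 176 mod 21 = 8.

x ≡ 176 (mod 210).


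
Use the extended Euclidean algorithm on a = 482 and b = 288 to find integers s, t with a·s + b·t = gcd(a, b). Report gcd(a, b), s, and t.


Euclidean algorithm on (482, 288) — divide until remainder is 0:
  482 = 1 · 288 + 194
  288 = 1 · 194 + 94
  194 = 2 · 94 + 6
  94 = 15 · 6 + 4
  6 = 1 · 4 + 2
  4 = 2 · 2 + 0
gcd(482, 288) = 2.
Track Bezout coefficients alongside the remainders: start with r₀ = 482 = a·1 + b·0 (s = 1, t = 0) and r₁ = 288 = a·0 + b·1 (s = 0, t = 1); each new remainder r_{k+1} = r_{k-1} − q_k·r_k inherits s_{k+1} = s_{k-1} − q_k·s_k, t_{k+1} = t_{k-1} − q_k·t_k, so r_k = a·s_k + b·t_k at every step:
  q = 1: r = 194, s = 1 − 1·0 = 1, t = 0 − 1·1 = -1  (check: 482·1 + 288·(-1) = 194)
  q = 1: r = 94, s = 0 − 1·1 = -1, t = 1 − 1·(-1) = 2  (check: 482·(-1) + 288·2 = 94)
  q = 2: r = 6, s = 1 − 2·(-1) = 3, t = -1 − 2·2 = -5  (check: 482·3 + 288·(-5) = 6)
  q = 15: r = 4, s = -1 − 15·3 = -46, t = 2 − 15·(-5) = 77  (check: 482·(-46) + 288·77 = 4)
  q = 1: r = 2, s = 3 − 1·(-46) = 49, t = -5 − 1·77 = -82  (check: 482·49 + 288·(-82) = 2)
The row with r = 2 (the gcd) gives the Bezout coefficients s = 49, t = -82.
Result: 482 · (49) + 288 · (-82) = 2.

gcd(482, 288) = 2; s = 49, t = -82 (check: 482·49 + 288·(-82) = 2).


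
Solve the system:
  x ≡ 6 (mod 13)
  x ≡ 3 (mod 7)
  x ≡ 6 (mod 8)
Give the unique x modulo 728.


Moduli 13, 7, 8 are pairwise coprime; by CRT there is a unique solution modulo M = 13 · 7 · 8 = 728.
Solve pairwise, accumulating the modulus:
  Start with x ≡ 6 (mod 13).
  Combine with x ≡ 3 (mod 7): since gcd(13, 7) = 1, we get a unique residue mod 91.
    Write x = 6 + 13·t and substitute into x ≡ 3 (mod 7): 13·t ≡ 3 − 6 = -3 (mod 7).
    Reduce coefficients mod 7: 6·t ≡ 4 (mod 7).
    The inverse of 6 mod 7 is 6 (since 6·6 = 36 = 5·7 + 1), so t ≡ 6·4 = 24 ≡ 3 (mod 7).
    Then x = 6 + 13·3 = 45, valid modulo lcm(13, 7) = 91: x ≡ 45 (mod 91).
  Combine with x ≡ 6 (mod 8): since gcd(91, 8) = 1, we get a unique residue mod 728.
    Write x = 45 + 91·t and substitute into x ≡ 6 (mod 8): 91·t ≡ 6 − 45 = -39 (mod 8).
    Reduce coefficients mod 8: 3·t ≡ 1 (mod 8).
    The inverse of 3 mod 8 is 3 (since 3·3 = 9 = 1·8 + 1), so t ≡ 3·1 = 3 ≡ 3 (mod 8).
    Then x = 45 + 91·3 = 318, valid modulo lcm(91, 8) = 728: x ≡ 318 (mod 728).
Verify: 318 mod 13 = 6 ✓, 318 mod 7 = 3 ✓, 318 mod 8 = 6 ✓.

x ≡ 318 (mod 728).


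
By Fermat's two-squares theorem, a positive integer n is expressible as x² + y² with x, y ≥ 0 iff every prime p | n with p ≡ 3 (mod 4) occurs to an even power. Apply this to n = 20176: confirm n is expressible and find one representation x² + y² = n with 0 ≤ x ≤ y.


Step 1: Factor n = 20176 = 2^4 · 13 · 97.
Step 2: Check the mod-4 condition on each prime factor: 2 = 2 (special); 13 ≡ 1 (mod 4), exponent 1; 97 ≡ 1 (mod 4), exponent 1.
All primes ≡ 3 (mod 4) appear to even exponent (or don't appear), so by the two-squares theorem n IS expressible as a sum of two squares.
Step 3: Build a representation. Group n = k² · m with k = 4 and m = 13 · 97 = 1261 (a product of primes ≡ 1 (mod 4)); a representation of m scales to one of n via (k·x)² + (k·y)² = k²(x² + y²). Each prime p ≡ 1 (mod 4) is itself a sum of two squares; find a² by testing p − a² for a perfect square:
  13: 13 − 1² = 12, 13 − 2² = 9 = 3² ⇒ 13 = 2² + 3².
  97: 97 − 1² = 96, 97 − 2² = 93, 97 − 3² = 88, 97 − 4² = 81 = 9² ⇒ 97 = 4² + 9².
  Combine using the Brahmagupta–Fibonacci identity (a² + b²)(c² + d²) = (ac − bd)² + (ad + bc)² = (ac + bd)² + (ad − bc)²:
  13 · 97 = 1261: from (2² + 3²)(4² + 9²), take (2·4 − 3·9, 2·9 + 3·4) = (8 − 27, 18 + 12) = (-19, 30); dropping signs (only squares matter) gives (19, 30); check 19² + 30² = 361 + 900 = 1261 ✓.
  Scale by k = 4: (4·19, 4·30) = (76, 120).
Step 4: Order so x ≤ y and verify: 76² + 120² = 5776 + 14400 = 20176 = n. ✓

n = 20176 = 76² + 120² (one valid representation with x ≤ y).


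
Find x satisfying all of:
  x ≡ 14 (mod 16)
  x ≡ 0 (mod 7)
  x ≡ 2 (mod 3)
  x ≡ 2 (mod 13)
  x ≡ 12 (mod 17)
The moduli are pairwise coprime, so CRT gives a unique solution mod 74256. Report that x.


Product of moduli M = 16 · 7 · 3 · 13 · 17 = 74256.
Merge one congruence at a time:
  Start: x ≡ 14 (mod 16).
  Combine with x ≡ 0 (mod 7); new modulus lcm = 112.
    Write x = 14 + 16·t and substitute into x ≡ 0 (mod 7): 16·t ≡ 0 − 14 = -14 (mod 7).
    Reduce coefficients mod 7: 2·t ≡ 0 (mod 7).
    The inverse of 2 mod 7 is 4 (since 2·4 = 8 = 1·7 + 1), so t ≡ 4·0 = 0 ≡ 0 (mod 7).
    Then x = 14 + 16·0 = 14, valid modulo lcm(16, 7) = 112: x ≡ 14 (mod 112).
  Combine with x ≡ 2 (mod 3); new modulus lcm = 336.
    Write x = 14 + 112·t and substitute into x ≡ 2 (mod 3): 112·t ≡ 2 − 14 = -12 (mod 3).
    Reduce coefficients mod 3: 1·t ≡ 0 (mod 3).
    So t ≡ 0 (mod 3).
    Then x = 14 + 112·0 = 14, valid modulo lcm(112, 3) = 336: x ≡ 14 (mod 336).
  Combine with x ≡ 2 (mod 13); new modulus lcm = 4368.
    Write x = 14 + 336·t and substitute into x ≡ 2 (mod 13): 336·t ≡ 2 − 14 = -12 (mod 13).
    Reduce coefficients mod 13: 11·t ≡ 1 (mod 13).
    The inverse of 11 mod 13 is 6 (since 11·6 = 66 = 5·13 + 1), so t ≡ 6·1 = 6 ≡ 6 (mod 13).
    Then x = 14 + 336·6 = 2030, valid modulo lcm(336, 13) = 4368: x ≡ 2030 (mod 4368).
  Combine with x ≡ 12 (mod 17); new modulus lcm = 74256.
    Write x = 2030 + 4368·t and substitute into x ≡ 12 (mod 17): 4368·t ≡ 12 − 2030 = -2018 (mod 17).
    Reduce coefficients mod 17: 16·t ≡ 5 (mod 17).
    The inverse of 16 mod 17 is 16 (since 16·16 = 256 = 15·17 + 1), so t ≡ 16·5 = 80 ≡ 12 (mod 17).
    Then x = 2030 + 4368·12 = 54446, valid modulo lcm(4368, 17) = 74256: x ≡ 54446 (mod 74256).
Verify against each original: 54446 mod 16 = 14, 54446 mod 7 = 0, 54446 mod 3 = 2, 54446 mod 13 = 2, 54446 mod 17 = 12.

x ≡ 54446 (mod 74256).


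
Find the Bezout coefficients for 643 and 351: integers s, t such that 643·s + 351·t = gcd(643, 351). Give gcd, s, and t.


Euclidean algorithm on (643, 351) — divide until remainder is 0:
  643 = 1 · 351 + 292
  351 = 1 · 292 + 59
  292 = 4 · 59 + 56
  59 = 1 · 56 + 3
  56 = 18 · 3 + 2
  3 = 1 · 2 + 1
  2 = 2 · 1 + 0
gcd(643, 351) = 1.
Track Bezout coefficients alongside the remainders: start with r₀ = 643 = a·1 + b·0 (s = 1, t = 0) and r₁ = 351 = a·0 + b·1 (s = 0, t = 1); each new remainder r_{k+1} = r_{k-1} − q_k·r_k inherits s_{k+1} = s_{k-1} − q_k·s_k, t_{k+1} = t_{k-1} − q_k·t_k, so r_k = a·s_k + b·t_k at every step:
  q = 1: r = 292, s = 1 − 1·0 = 1, t = 0 − 1·1 = -1  (check: 643·1 + 351·(-1) = 292)
  q = 1: r = 59, s = 0 − 1·1 = -1, t = 1 − 1·(-1) = 2  (check: 643·(-1) + 351·2 = 59)
  q = 4: r = 56, s = 1 − 4·(-1) = 5, t = -1 − 4·2 = -9  (check: 643·5 + 351·(-9) = 56)
  q = 1: r = 3, s = -1 − 1·5 = -6, t = 2 − 1·(-9) = 11  (check: 643·(-6) + 351·11 = 3)
  q = 18: r = 2, s = 5 − 18·(-6) = 113, t = -9 − 18·11 = -207  (check: 643·113 + 351·(-207) = 2)
  q = 1: r = 1, s = -6 − 1·113 = -119, t = 11 − 1·(-207) = 218  (check: 643·(-119) + 351·218 = 1)
The row with r = 1 (the gcd) gives the Bezout coefficients s = -119, t = 218.
Result: 643 · (-119) + 351 · (218) = 1.

gcd(643, 351) = 1; s = -119, t = 218 (check: 643·(-119) + 351·218 = 1).


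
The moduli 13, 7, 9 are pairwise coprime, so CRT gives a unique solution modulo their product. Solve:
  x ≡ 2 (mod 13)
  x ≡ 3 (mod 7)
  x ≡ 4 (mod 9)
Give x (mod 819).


Moduli 13, 7, 9 are pairwise coprime; by CRT there is a unique solution modulo M = 13 · 7 · 9 = 819.
Solve pairwise, accumulating the modulus:
  Start with x ≡ 2 (mod 13).
  Combine with x ≡ 3 (mod 7): since gcd(13, 7) = 1, we get a unique residue mod 91.
    Write x = 2 + 13·t and substitute into x ≡ 3 (mod 7): 13·t ≡ 3 − 2 = 1 (mod 7).
    Reduce coefficients mod 7: 6·t ≡ 1 (mod 7).
    The inverse of 6 mod 7 is 6 (since 6·6 = 36 = 5·7 + 1), so t ≡ 6·1 = 6 ≡ 6 (mod 7).
    Then x = 2 + 13·6 = 80, valid modulo lcm(13, 7) = 91: x ≡ 80 (mod 91).
  Combine with x ≡ 4 (mod 9): since gcd(91, 9) = 1, we get a unique residue mod 819.
    Write x = 80 + 91·t and substitute into x ≡ 4 (mod 9): 91·t ≡ 4 − 80 = -76 (mod 9).
    Reduce coefficients mod 9: 1·t ≡ 5 (mod 9).
    So t ≡ 5 (mod 9).
    Then x = 80 + 91·5 = 535, valid modulo lcm(91, 9) = 819: x ≡ 535 (mod 819).
Verify: 535 mod 13 = 2 ✓, 535 mod 7 = 3 ✓, 535 mod 9 = 4 ✓.

x ≡ 535 (mod 819).


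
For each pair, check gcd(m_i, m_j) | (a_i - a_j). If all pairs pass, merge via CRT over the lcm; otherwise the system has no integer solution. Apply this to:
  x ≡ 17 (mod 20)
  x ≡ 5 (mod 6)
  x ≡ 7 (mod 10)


Moduli 20, 6, 10 are not pairwise coprime, so CRT works modulo lcm(m_i) when all pairwise compatibility conditions hold.
Pairwise compatibility: gcd(m_i, m_j) must divide a_i - a_j for every pair.
Merge one congruence at a time:
  Start: x ≡ 17 (mod 20).
  Combine with x ≡ 5 (mod 6): gcd(20, 6) = 2; 5 - 17 = -12, which IS divisible by 2, so compatible.
    Write x = 17 + 20·t and substitute into x ≡ 5 (mod 6): 20·t ≡ 5 − 17 = -12 (mod 6).
    Divide the congruence (and modulus) by g = 2: 10·t ≡ -6 (mod 3).
    Reduce coefficients mod 3: 1·t ≡ 0 (mod 3).
    So t ≡ 0 (mod 3).
    Then x = 17 + 20·0 = 17, valid modulo lcm(20, 6) = 60: x ≡ 17 (mod 60).
  Combine with x ≡ 7 (mod 10): gcd(60, 10) = 10; 7 - 17 = -10, which IS divisible by 10, so compatible.
    Write x = 17 + 60·t and substitute into x ≡ 7 (mod 10): 60·t ≡ 7 − 17 = -10 (mod 10).
    Divide the congruence (and modulus) by g = 10: 6·t ≡ -1 (mod 1).
    Modulo 1 every t works; take t = 0.
    Then x = 17 + 60·0 = 17, valid modulo lcm(60, 10) = 60: x ≡ 17 (mod 60).
Verify: 17 mod 20 = 17, 17 mod 6 = 5, 17 mod 10 = 7.

x ≡ 17 (mod 60).


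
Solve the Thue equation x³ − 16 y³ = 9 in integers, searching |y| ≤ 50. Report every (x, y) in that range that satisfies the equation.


The equation is x³ - 16y³ = 9. For fixed y, x³ = 16·y³ + 9, so a solution requires the RHS to be a perfect cube.
Strategy: iterate y from -50 to 50, compute RHS = 16·y³ + 9, and check whether it is a (positive or negative) perfect cube.
Check small values of y:
  y = 0: RHS = 9 is not a perfect cube.
  y = 1: RHS = 25 is not a perfect cube.
  y = -1: RHS = -7 is not a perfect cube.
  y = 2: RHS = 137 is not a perfect cube.
  y = -2: RHS = -119 is not a perfect cube.
  y = 3: RHS = 441 is not a perfect cube.
  y = -3: RHS = -423 is not a perfect cube.
Continuing the search up to |y| = 50 finds no solutions either.
No (x, y) in the scanned range satisfies the equation.

No integer solutions with |y| ≤ 50.


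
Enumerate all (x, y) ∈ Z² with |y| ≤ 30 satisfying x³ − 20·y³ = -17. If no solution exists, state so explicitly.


The equation is x³ - 20y³ = -17. For fixed y, x³ = 20·y³ − 17, so a solution requires the RHS to be a perfect cube.
Strategy: iterate y from -30 to 30, compute RHS = 20·y³ − 17, and check whether it is a (positive or negative) perfect cube.
Check small values of y:
  y = 0: RHS = -17 is not a perfect cube.
  y = 1: RHS = 3 is not a perfect cube.
  y = -1: RHS = -37 is not a perfect cube.
  y = 2: RHS = 143 is not a perfect cube.
  y = -2: RHS = -177 is not a perfect cube.
  y = 3: RHS = 523 is not a perfect cube.
  y = -3: RHS = -557 is not a perfect cube.
Continuing the search up to |y| = 30 finds no solutions either.
No (x, y) in the scanned range satisfies the equation.

No integer solutions with |y| ≤ 30.


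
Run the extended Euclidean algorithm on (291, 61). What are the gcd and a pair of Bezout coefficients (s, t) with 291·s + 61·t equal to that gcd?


Euclidean algorithm on (291, 61) — divide until remainder is 0:
  291 = 4 · 61 + 47
  61 = 1 · 47 + 14
  47 = 3 · 14 + 5
  14 = 2 · 5 + 4
  5 = 1 · 4 + 1
  4 = 4 · 1 + 0
gcd(291, 61) = 1.
Track Bezout coefficients alongside the remainders: start with r₀ = 291 = a·1 + b·0 (s = 1, t = 0) and r₁ = 61 = a·0 + b·1 (s = 0, t = 1); each new remainder r_{k+1} = r_{k-1} − q_k·r_k inherits s_{k+1} = s_{k-1} − q_k·s_k, t_{k+1} = t_{k-1} − q_k·t_k, so r_k = a·s_k + b·t_k at every step:
  q = 4: r = 47, s = 1 − 4·0 = 1, t = 0 − 4·1 = -4  (check: 291·1 + 61·(-4) = 47)
  q = 1: r = 14, s = 0 − 1·1 = -1, t = 1 − 1·(-4) = 5  (check: 291·(-1) + 61·5 = 14)
  q = 3: r = 5, s = 1 − 3·(-1) = 4, t = -4 − 3·5 = -19  (check: 291·4 + 61·(-19) = 5)
  q = 2: r = 4, s = -1 − 2·4 = -9, t = 5 − 2·(-19) = 43  (check: 291·(-9) + 61·43 = 4)
  q = 1: r = 1, s = 4 − 1·(-9) = 13, t = -19 − 1·43 = -62  (check: 291·13 + 61·(-62) = 1)
The row with r = 1 (the gcd) gives the Bezout coefficients s = 13, t = -62.
Result: 291 · (13) + 61 · (-62) = 1.

gcd(291, 61) = 1; s = 13, t = -62 (check: 291·13 + 61·(-62) = 1).


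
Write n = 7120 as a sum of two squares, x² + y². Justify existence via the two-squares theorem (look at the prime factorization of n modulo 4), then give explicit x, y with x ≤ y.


Step 1: Factor n = 7120 = 2^4 · 5 · 89.
Step 2: Check the mod-4 condition on each prime factor: 2 = 2 (special); 5 ≡ 1 (mod 4), exponent 1; 89 ≡ 1 (mod 4), exponent 1.
All primes ≡ 3 (mod 4) appear to even exponent (or don't appear), so by the two-squares theorem n IS expressible as a sum of two squares.
Step 3: Build a representation. Group n = k² · m with k = 4 and m = 5 · 89 = 445 (a product of primes ≡ 1 (mod 4)); a representation of m scales to one of n via (k·x)² + (k·y)² = k²(x² + y²). Each prime p ≡ 1 (mod 4) is itself a sum of two squares; find a² by testing p − a² for a perfect square:
  5: 5 − 1² = 4 = 2² ⇒ 5 = 1² + 2².
  89: 89 − 1² = 88, 89 − 2² = 85, 89 − 3² = 80, 89 − 4² = 73, 89 − 5² = 64 = 8² ⇒ 89 = 5² + 8².
  Combine using the Brahmagupta–Fibonacci identity (a² + b²)(c² + d²) = (ac − bd)² + (ad + bc)² = (ac + bd)² + (ad − bc)²:
  5 · 89 = 445: from (1² + 2²)(5² + 8²), take (1·5 − 2·8, 1·8 + 2·5) = (5 − 16, 8 + 10) = (-11, 18); dropping signs (only squares matter) gives (11, 18); check 11² + 18² = 121 + 324 = 445 ✓.
  Scale by k = 4: (4·11, 4·18) = (44, 72).
Step 4: Order so x ≤ y and verify: 44² + 72² = 1936 + 5184 = 7120 = n. ✓

n = 7120 = 44² + 72² (one valid representation with x ≤ y).


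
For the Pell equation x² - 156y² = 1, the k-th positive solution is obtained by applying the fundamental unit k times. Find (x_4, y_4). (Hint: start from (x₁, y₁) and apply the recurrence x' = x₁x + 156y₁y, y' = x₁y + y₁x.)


Step 1: Find the fundamental solution (x₁, y₁) of x² - 156y² = 1.
  Expand √156 as a continued fraction. a₀ = ⌊√156⌋ = 12; iterate m_{k+1} = d_k·a_k − m_k, d_{k+1} = (156 − m_{k+1}²)/d_k, a_{k+1} = ⌊(a₀ + m_{k+1})/d_{k+1}⌋ (starting m₀ = 0, d₀ = 1), with convergents p_k = a_k·p_{k-1} + p_{k-2}, q_k = a_k·q_{k-1} + q_{k-2} (p₋₁ = 1, q₋₁ = 0):
  k = 0: a₀ = 12; p₀/q₀ = 12/1; p₀² − 156·q₀² = 144 − 156 = -12.
  k = 1: m = 12, d = 12, a = ⌊(12 + 12)/12⌋ = 2; p/q = (2·12 + 1)/(2·1 + 0) = 25/2; p² − 156·q² = 625 − 624 = 1.
  The first convergent with p² − 156·q² = 1 gives the fundamental solution (x₁, y₁) = (25, 2).
Step 2: Apply the recurrence (x_{n+1}, y_{n+1}) = (x₁x_n + 156y₁y_n, x₁y_n + y₁x_n) repeatedly.
  From (x_1, y_1) = (25, 2): x_2 = 25·25 + 156·2·2 = 1249; y_2 = 25·2 + 2·25 = 100.
  From (x_2, y_2) = (1249, 100): x_3 = 25·1249 + 156·2·100 = 62425; y_3 = 25·100 + 2·1249 = 4998.
  From (x_3, y_3) = (62425, 4998): x_4 = 25·62425 + 156·2·4998 = 3120001; y_4 = 25·4998 + 2·62425 = 249800.
Step 3: Verify x_4² - 156·y_4² = 9734406240001 - 9734406240000 = 1 (should be 1). ✓

(x_1, y_1) = (25, 2); (x_4, y_4) = (3120001, 249800).


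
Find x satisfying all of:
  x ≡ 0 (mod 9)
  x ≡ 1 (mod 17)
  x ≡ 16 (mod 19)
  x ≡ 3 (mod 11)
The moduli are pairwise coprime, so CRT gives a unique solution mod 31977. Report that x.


Product of moduli M = 9 · 17 · 19 · 11 = 31977.
Merge one congruence at a time:
  Start: x ≡ 0 (mod 9).
  Combine with x ≡ 1 (mod 17); new modulus lcm = 153.
    Write x = 0 + 9·t and substitute into x ≡ 1 (mod 17): 9·t ≡ 1 − 0 = 1 (mod 17).
    The inverse of 9 mod 17 is 2 (since 9·2 = 18 = 1·17 + 1), so t ≡ 2·1 = 2 ≡ 2 (mod 17).
    Then x = 0 + 9·2 = 18, valid modulo lcm(9, 17) = 153: x ≡ 18 (mod 153).
  Combine with x ≡ 16 (mod 19); new modulus lcm = 2907.
    Write x = 18 + 153·t and substitute into x ≡ 16 (mod 19): 153·t ≡ 16 − 18 = -2 (mod 19).
    Reduce coefficients mod 19: 1·t ≡ 17 (mod 19).
    So t ≡ 17 (mod 19).
    Then x = 18 + 153·17 = 2619, valid modulo lcm(153, 19) = 2907: x ≡ 2619 (mod 2907).
  Combine with x ≡ 3 (mod 11); new modulus lcm = 31977.
    Write x = 2619 + 2907·t and substitute into x ≡ 3 (mod 11): 2907·t ≡ 3 − 2619 = -2616 (mod 11).
    Reduce coefficients mod 11: 3·t ≡ 2 (mod 11).
    The inverse of 3 mod 11 is 4 (since 3·4 = 12 = 1·11 + 1), so t ≡ 4·2 = 8 ≡ 8 (mod 11).
    Then x = 2619 + 2907·8 = 25875, valid modulo lcm(2907, 11) = 31977: x ≡ 25875 (mod 31977).
Verify against each original: 25875 mod 9 = 0, 25875 mod 17 = 1, 25875 mod 19 = 16, 25875 mod 11 = 3.

x ≡ 25875 (mod 31977).


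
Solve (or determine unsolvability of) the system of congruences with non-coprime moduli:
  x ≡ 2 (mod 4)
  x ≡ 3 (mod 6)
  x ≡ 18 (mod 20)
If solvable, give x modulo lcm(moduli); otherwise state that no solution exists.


Moduli 4, 6, 20 are not pairwise coprime, so CRT works modulo lcm(m_i) when all pairwise compatibility conditions hold.
Pairwise compatibility: gcd(m_i, m_j) must divide a_i - a_j for every pair.
Merge one congruence at a time:
  Start: x ≡ 2 (mod 4).
  Combine with x ≡ 3 (mod 6): gcd(4, 6) = 2, and 3 - 2 = 1 is NOT divisible by 2.
    ⇒ system is inconsistent (no integer solution).

No solution (the system is inconsistent).


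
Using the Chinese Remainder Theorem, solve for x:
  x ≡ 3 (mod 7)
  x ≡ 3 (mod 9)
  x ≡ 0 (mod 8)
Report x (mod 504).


Moduli 7, 9, 8 are pairwise coprime; by CRT there is a unique solution modulo M = 7 · 9 · 8 = 504.
Solve pairwise, accumulating the modulus:
  Start with x ≡ 3 (mod 7).
  Combine with x ≡ 3 (mod 9): since gcd(7, 9) = 1, we get a unique residue mod 63.
    Write x = 3 + 7·t and substitute into x ≡ 3 (mod 9): 7·t ≡ 3 − 3 = 0 (mod 9).
    The inverse of 7 mod 9 is 4 (since 7·4 = 28 = 3·9 + 1), so t ≡ 4·0 = 0 ≡ 0 (mod 9).
    Then x = 3 + 7·0 = 3, valid modulo lcm(7, 9) = 63: x ≡ 3 (mod 63).
  Combine with x ≡ 0 (mod 8): since gcd(63, 8) = 1, we get a unique residue mod 504.
    Write x = 3 + 63·t and substitute into x ≡ 0 (mod 8): 63·t ≡ 0 − 3 = -3 (mod 8).
    Reduce coefficients mod 8: 7·t ≡ 5 (mod 8).
    The inverse of 7 mod 8 is 7 (since 7·7 = 49 = 6·8 + 1), so t ≡ 7·5 = 35 ≡ 3 (mod 8).
    Then x = 3 + 63·3 = 192, valid modulo lcm(63, 8) = 504: x ≡ 192 (mod 504).
Verify: 192 mod 7 = 3 ✓, 192 mod 9 = 3 ✓, 192 mod 8 = 0 ✓.

x ≡ 192 (mod 504).


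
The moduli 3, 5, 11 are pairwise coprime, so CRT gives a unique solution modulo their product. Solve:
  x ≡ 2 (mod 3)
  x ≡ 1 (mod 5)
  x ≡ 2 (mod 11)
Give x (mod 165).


Moduli 3, 5, 11 are pairwise coprime; by CRT there is a unique solution modulo M = 3 · 5 · 11 = 165.
Solve pairwise, accumulating the modulus:
  Start with x ≡ 2 (mod 3).
  Combine with x ≡ 1 (mod 5): since gcd(3, 5) = 1, we get a unique residue mod 15.
    Write x = 2 + 3·t and substitute into x ≡ 1 (mod 5): 3·t ≡ 1 − 2 = -1 (mod 5).
    Reduce coefficients mod 5: 3·t ≡ 4 (mod 5).
    The inverse of 3 mod 5 is 2 (since 3·2 = 6 = 1·5 + 1), so t ≡ 2·4 = 8 ≡ 3 (mod 5).
    Then x = 2 + 3·3 = 11, valid modulo lcm(3, 5) = 15: x ≡ 11 (mod 15).
  Combine with x ≡ 2 (mod 11): since gcd(15, 11) = 1, we get a unique residue mod 165.
    Write x = 11 + 15·t and substitute into x ≡ 2 (mod 11): 15·t ≡ 2 − 11 = -9 (mod 11).
    Reduce coefficients mod 11: 4·t ≡ 2 (mod 11).
    The inverse of 4 mod 11 is 3 (since 4·3 = 12 = 1·11 + 1), so t ≡ 3·2 = 6 ≡ 6 (mod 11).
    Then x = 11 + 15·6 = 101, valid modulo lcm(15, 11) = 165: x ≡ 101 (mod 165).
Verify: 101 mod 3 = 2 ✓, 101 mod 5 = 1 ✓, 101 mod 11 = 2 ✓.

x ≡ 101 (mod 165).


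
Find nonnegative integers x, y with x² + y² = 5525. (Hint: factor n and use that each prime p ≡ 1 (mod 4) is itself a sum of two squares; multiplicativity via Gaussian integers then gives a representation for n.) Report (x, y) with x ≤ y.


Step 1: Factor n = 5525 = 5^2 · 13 · 17.
Step 2: Check the mod-4 condition on each prime factor: 5 ≡ 1 (mod 4), exponent 2; 13 ≡ 1 (mod 4), exponent 1; 17 ≡ 1 (mod 4), exponent 1.
All primes ≡ 3 (mod 4) appear to even exponent (or don't appear), so by the two-squares theorem n IS expressible as a sum of two squares.
Step 3: Build a representation. Group n = k² · m with k = 5 and m = 13 · 17 = 221 (a product of primes ≡ 1 (mod 4)); a representation of m scales to one of n via (k·x)² + (k·y)² = k²(x² + y²). Each prime p ≡ 1 (mod 4) is itself a sum of two squares; find a² by testing p − a² for a perfect square:
  13: 13 − 1² = 12, 13 − 2² = 9 = 3² ⇒ 13 = 2² + 3².
  17: 17 − 1² = 16 = 4² ⇒ 17 = 1² + 4².
  Combine using the Brahmagupta–Fibonacci identity (a² + b²)(c² + d²) = (ac − bd)² + (ad + bc)² = (ac + bd)² + (ad − bc)²:
  13 · 17 = 221: from (2² + 3²)(1² + 4²), take (2·1 − 3·4, 2·4 + 3·1) = (2 − 12, 8 + 3) = (-10, 11); dropping signs (only squares matter) gives (10, 11); check 10² + 11² = 100 + 121 = 221 ✓.
  Scale by k = 5: (5·10, 5·11) = (50, 55).
Step 4: Order so x ≤ y and verify: 50² + 55² = 2500 + 3025 = 5525 = n. ✓

n = 5525 = 50² + 55² (one valid representation with x ≤ y).


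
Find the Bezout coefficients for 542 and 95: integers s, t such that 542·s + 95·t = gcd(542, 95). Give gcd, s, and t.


Euclidean algorithm on (542, 95) — divide until remainder is 0:
  542 = 5 · 95 + 67
  95 = 1 · 67 + 28
  67 = 2 · 28 + 11
  28 = 2 · 11 + 6
  11 = 1 · 6 + 5
  6 = 1 · 5 + 1
  5 = 5 · 1 + 0
gcd(542, 95) = 1.
Track Bezout coefficients alongside the remainders: start with r₀ = 542 = a·1 + b·0 (s = 1, t = 0) and r₁ = 95 = a·0 + b·1 (s = 0, t = 1); each new remainder r_{k+1} = r_{k-1} − q_k·r_k inherits s_{k+1} = s_{k-1} − q_k·s_k, t_{k+1} = t_{k-1} − q_k·t_k, so r_k = a·s_k + b·t_k at every step:
  q = 5: r = 67, s = 1 − 5·0 = 1, t = 0 − 5·1 = -5  (check: 542·1 + 95·(-5) = 67)
  q = 1: r = 28, s = 0 − 1·1 = -1, t = 1 − 1·(-5) = 6  (check: 542·(-1) + 95·6 = 28)
  q = 2: r = 11, s = 1 − 2·(-1) = 3, t = -5 − 2·6 = -17  (check: 542·3 + 95·(-17) = 11)
  q = 2: r = 6, s = -1 − 2·3 = -7, t = 6 − 2·(-17) = 40  (check: 542·(-7) + 95·40 = 6)
  q = 1: r = 5, s = 3 − 1·(-7) = 10, t = -17 − 1·40 = -57  (check: 542·10 + 95·(-57) = 5)
  q = 1: r = 1, s = -7 − 1·10 = -17, t = 40 − 1·(-57) = 97  (check: 542·(-17) + 95·97 = 1)
The row with r = 1 (the gcd) gives the Bezout coefficients s = -17, t = 97.
Result: 542 · (-17) + 95 · (97) = 1.

gcd(542, 95) = 1; s = -17, t = 97 (check: 542·(-17) + 95·97 = 1).


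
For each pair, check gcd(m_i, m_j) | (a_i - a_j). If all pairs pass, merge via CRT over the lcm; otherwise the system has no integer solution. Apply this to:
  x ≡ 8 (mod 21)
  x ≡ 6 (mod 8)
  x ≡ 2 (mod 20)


Moduli 21, 8, 20 are not pairwise coprime, so CRT works modulo lcm(m_i) when all pairwise compatibility conditions hold.
Pairwise compatibility: gcd(m_i, m_j) must divide a_i - a_j for every pair.
Merge one congruence at a time:
  Start: x ≡ 8 (mod 21).
  Combine with x ≡ 6 (mod 8): gcd(21, 8) = 1; 6 - 8 = -2, which IS divisible by 1, so compatible.
    Write x = 8 + 21·t and substitute into x ≡ 6 (mod 8): 21·t ≡ 6 − 8 = -2 (mod 8).
    Reduce coefficients mod 8: 5·t ≡ 6 (mod 8).
    The inverse of 5 mod 8 is 5 (since 5·5 = 25 = 3·8 + 1), so t ≡ 5·6 = 30 ≡ 6 (mod 8).
    Then x = 8 + 21·6 = 134, valid modulo lcm(21, 8) = 168: x ≡ 134 (mod 168).
  Combine with x ≡ 2 (mod 20): gcd(168, 20) = 4; 2 - 134 = -132, which IS divisible by 4, so compatible.
    Write x = 134 + 168·t and substitute into x ≡ 2 (mod 20): 168·t ≡ 2 − 134 = -132 (mod 20).
    Divide the congruence (and modulus) by g = 4: 42·t ≡ -33 (mod 5).
    Reduce coefficients mod 5: 2·t ≡ 2 (mod 5).
    The inverse of 2 mod 5 is 3 (since 2·3 = 6 = 1·5 + 1), so t ≡ 3·2 = 6 ≡ 1 (mod 5).
    Then x = 134 + 168·1 = 302, valid modulo lcm(168, 20) = 840: x ≡ 302 (mod 840).
Verify: 302 mod 21 = 8, 302 mod 8 = 6, 302 mod 20 = 2.

x ≡ 302 (mod 840).


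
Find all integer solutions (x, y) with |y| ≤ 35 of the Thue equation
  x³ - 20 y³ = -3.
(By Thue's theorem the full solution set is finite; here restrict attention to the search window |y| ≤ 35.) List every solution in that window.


The equation is x³ - 20y³ = -3. For fixed y, x³ = 20·y³ − 3, so a solution requires the RHS to be a perfect cube.
Strategy: iterate y from -35 to 35, compute RHS = 20·y³ − 3, and check whether it is a (positive or negative) perfect cube.
Check small values of y:
  y = 0: RHS = -3 is not a perfect cube.
  y = 1: RHS = 17 is not a perfect cube.
  y = -1: RHS = -23 is not a perfect cube.
  y = 2: RHS = 157 is not a perfect cube.
  y = -2: RHS = -163 is not a perfect cube.
  y = 3: RHS = 537 is not a perfect cube.
  y = -3: RHS = -543 is not a perfect cube.
Continuing the search up to |y| = 35 finds no solutions either.
No (x, y) in the scanned range satisfies the equation.

No integer solutions with |y| ≤ 35.


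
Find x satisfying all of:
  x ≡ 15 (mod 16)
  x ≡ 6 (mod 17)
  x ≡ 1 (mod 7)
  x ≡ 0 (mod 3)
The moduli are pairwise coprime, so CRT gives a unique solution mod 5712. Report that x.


Product of moduli M = 16 · 17 · 7 · 3 = 5712.
Merge one congruence at a time:
  Start: x ≡ 15 (mod 16).
  Combine with x ≡ 6 (mod 17); new modulus lcm = 272.
    Write x = 15 + 16·t and substitute into x ≡ 6 (mod 17): 16·t ≡ 6 − 15 = -9 (mod 17).
    Reduce coefficients mod 17: 16·t ≡ 8 (mod 17).
    The inverse of 16 mod 17 is 16 (since 16·16 = 256 = 15·17 + 1), so t ≡ 16·8 = 128 ≡ 9 (mod 17).
    Then x = 15 + 16·9 = 159, valid modulo lcm(16, 17) = 272: x ≡ 159 (mod 272).
  Combine with x ≡ 1 (mod 7); new modulus lcm = 1904.
    Write x = 159 + 272·t and substitute into x ≡ 1 (mod 7): 272·t ≡ 1 − 159 = -158 (mod 7).
    Reduce coefficients mod 7: 6·t ≡ 3 (mod 7).
    The inverse of 6 mod 7 is 6 (since 6·6 = 36 = 5·7 + 1), so t ≡ 6·3 = 18 ≡ 4 (mod 7).
    Then x = 159 + 272·4 = 1247, valid modulo lcm(272, 7) = 1904: x ≡ 1247 (mod 1904).
  Combine with x ≡ 0 (mod 3); new modulus lcm = 5712.
    Write x = 1247 + 1904·t and substitute into x ≡ 0 (mod 3): 1904·t ≡ 0 − 1247 = -1247 (mod 3).
    Reduce coefficients mod 3: 2·t ≡ 1 (mod 3).
    The inverse of 2 mod 3 is 2 (since 2·2 = 4 = 1·3 + 1), so t ≡ 2·1 = 2 ≡ 2 (mod 3).
    Then x = 1247 + 1904·2 = 5055, valid modulo lcm(1904, 3) = 5712: x ≡ 5055 (mod 5712).
Verify against each original: 5055 mod 16 = 15, 5055 mod 17 = 6, 5055 mod 7 = 1, 5055 mod 3 = 0.

x ≡ 5055 (mod 5712).


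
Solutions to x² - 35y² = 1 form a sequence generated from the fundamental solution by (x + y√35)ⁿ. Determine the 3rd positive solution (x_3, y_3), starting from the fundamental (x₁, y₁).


Step 1: Find the fundamental solution (x₁, y₁) of x² - 35y² = 1.
  Expand √35 as a continued fraction. a₀ = ⌊√35⌋ = 5; iterate m_{k+1} = d_k·a_k − m_k, d_{k+1} = (35 − m_{k+1}²)/d_k, a_{k+1} = ⌊(a₀ + m_{k+1})/d_{k+1}⌋ (starting m₀ = 0, d₀ = 1), with convergents p_k = a_k·p_{k-1} + p_{k-2}, q_k = a_k·q_{k-1} + q_{k-2} (p₋₁ = 1, q₋₁ = 0):
  k = 0: a₀ = 5; p₀/q₀ = 5/1; p₀² − 35·q₀² = 25 − 35 = -10.
  k = 1: m = 5, d = 10, a = ⌊(5 + 5)/10⌋ = 1; p/q = (1·5 + 1)/(1·1 + 0) = 6/1; p² − 35·q² = 36 − 35 = 1.
  The first convergent with p² − 35·q² = 1 gives the fundamental solution (x₁, y₁) = (6, 1).
Step 2: Apply the recurrence (x_{n+1}, y_{n+1}) = (x₁x_n + 35y₁y_n, x₁y_n + y₁x_n) repeatedly.
  From (x_1, y_1) = (6, 1): x_2 = 6·6 + 35·1·1 = 71; y_2 = 6·1 + 1·6 = 12.
  From (x_2, y_2) = (71, 12): x_3 = 6·71 + 35·1·12 = 846; y_3 = 6·12 + 1·71 = 143.
Step 3: Verify x_3² - 35·y_3² = 715716 - 715715 = 1 (should be 1). ✓

(x_1, y_1) = (6, 1); (x_3, y_3) = (846, 143).


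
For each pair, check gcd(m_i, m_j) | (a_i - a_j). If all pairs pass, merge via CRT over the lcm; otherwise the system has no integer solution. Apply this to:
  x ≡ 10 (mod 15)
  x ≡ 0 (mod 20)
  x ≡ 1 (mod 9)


Moduli 15, 20, 9 are not pairwise coprime, so CRT works modulo lcm(m_i) when all pairwise compatibility conditions hold.
Pairwise compatibility: gcd(m_i, m_j) must divide a_i - a_j for every pair.
Merge one congruence at a time:
  Start: x ≡ 10 (mod 15).
  Combine with x ≡ 0 (mod 20): gcd(15, 20) = 5; 0 - 10 = -10, which IS divisible by 5, so compatible.
    Write x = 10 + 15·t and substitute into x ≡ 0 (mod 20): 15·t ≡ 0 − 10 = -10 (mod 20).
    Divide the congruence (and modulus) by g = 5: 3·t ≡ -2 (mod 4).
    Reduce coefficients mod 4: 3·t ≡ 2 (mod 4).
    The inverse of 3 mod 4 is 3 (since 3·3 = 9 = 2·4 + 1), so t ≡ 3·2 = 6 ≡ 2 (mod 4).
    Then x = 10 + 15·2 = 40, valid modulo lcm(15, 20) = 60: x ≡ 40 (mod 60).
  Combine with x ≡ 1 (mod 9): gcd(60, 9) = 3; 1 - 40 = -39, which IS divisible by 3, so compatible.
    Write x = 40 + 60·t and substitute into x ≡ 1 (mod 9): 60·t ≡ 1 − 40 = -39 (mod 9).
    Divide the congruence (and modulus) by g = 3: 20·t ≡ -13 (mod 3).
    Reduce coefficients mod 3: 2·t ≡ 2 (mod 3).
    The inverse of 2 mod 3 is 2 (since 2·2 = 4 = 1·3 + 1), so t ≡ 2·2 = 4 ≡ 1 (mod 3).
    Then x = 40 + 60·1 = 100, valid modulo lcm(60, 9) = 180: x ≡ 100 (mod 180).
Verify: 100 mod 15 = 10, 100 mod 20 = 0, 100 mod 9 = 1.

x ≡ 100 (mod 180).


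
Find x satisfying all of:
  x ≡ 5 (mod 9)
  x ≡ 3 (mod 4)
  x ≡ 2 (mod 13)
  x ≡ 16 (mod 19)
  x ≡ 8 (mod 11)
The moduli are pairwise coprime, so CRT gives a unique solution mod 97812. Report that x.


Product of moduli M = 9 · 4 · 13 · 19 · 11 = 97812.
Merge one congruence at a time:
  Start: x ≡ 5 (mod 9).
  Combine with x ≡ 3 (mod 4); new modulus lcm = 36.
    Write x = 5 + 9·t and substitute into x ≡ 3 (mod 4): 9·t ≡ 3 − 5 = -2 (mod 4).
    Reduce coefficients mod 4: 1·t ≡ 2 (mod 4).
    So t ≡ 2 (mod 4).
    Then x = 5 + 9·2 = 23, valid modulo lcm(9, 4) = 36: x ≡ 23 (mod 36).
  Combine with x ≡ 2 (mod 13); new modulus lcm = 468.
    Write x = 23 + 36·t and substitute into x ≡ 2 (mod 13): 36·t ≡ 2 − 23 = -21 (mod 13).
    Reduce coefficients mod 13: 10·t ≡ 5 (mod 13).
    The inverse of 10 mod 13 is 4 (since 10·4 = 40 = 3·13 + 1), so t ≡ 4·5 = 20 ≡ 7 (mod 13).
    Then x = 23 + 36·7 = 275, valid modulo lcm(36, 13) = 468: x ≡ 275 (mod 468).
  Combine with x ≡ 16 (mod 19); new modulus lcm = 8892.
    Write x = 275 + 468·t and substitute into x ≡ 16 (mod 19): 468·t ≡ 16 − 275 = -259 (mod 19).
    Reduce coefficients mod 19: 12·t ≡ 7 (mod 19).
    The inverse of 12 mod 19 is 8 (since 12·8 = 96 = 5·19 + 1), so t ≡ 8·7 = 56 ≡ 18 (mod 19).
    Then x = 275 + 468·18 = 8699, valid modulo lcm(468, 19) = 8892: x ≡ 8699 (mod 8892).
  Combine with x ≡ 8 (mod 11); new modulus lcm = 97812.
    Write x = 8699 + 8892·t and substitute into x ≡ 8 (mod 11): 8892·t ≡ 8 − 8699 = -8691 (mod 11).
    Reduce coefficients mod 11: 4·t ≡ 10 (mod 11).
    The inverse of 4 mod 11 is 3 (since 4·3 = 12 = 1·11 + 1), so t ≡ 3·10 = 30 ≡ 8 (mod 11).
    Then x = 8699 + 8892·8 = 79835, valid modulo lcm(8892, 11) = 97812: x ≡ 79835 (mod 97812).
Verify against each original: 79835 mod 9 = 5, 79835 mod 4 = 3, 79835 mod 13 = 2, 79835 mod 19 = 16, 79835 mod 11 = 8.

x ≡ 79835 (mod 97812).


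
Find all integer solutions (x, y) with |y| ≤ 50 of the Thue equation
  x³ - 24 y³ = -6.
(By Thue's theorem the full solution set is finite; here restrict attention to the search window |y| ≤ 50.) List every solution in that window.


The equation is x³ - 24y³ = -6. For fixed y, x³ = 24·y³ − 6, so a solution requires the RHS to be a perfect cube.
Strategy: iterate y from -50 to 50, compute RHS = 24·y³ − 6, and check whether it is a (positive or negative) perfect cube.
Check small values of y:
  y = 0: RHS = -6 is not a perfect cube.
  y = 1: RHS = 18 is not a perfect cube.
  y = -1: RHS = -30 is not a perfect cube.
  y = 2: RHS = 186 is not a perfect cube.
  y = -2: RHS = -198 is not a perfect cube.
  y = 3: RHS = 642 is not a perfect cube.
  y = -3: RHS = -654 is not a perfect cube.
Continuing the search up to |y| = 50 finds no solutions either.
No (x, y) in the scanned range satisfies the equation.

No integer solutions with |y| ≤ 50.


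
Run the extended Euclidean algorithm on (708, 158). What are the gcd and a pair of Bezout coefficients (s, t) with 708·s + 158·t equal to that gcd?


Euclidean algorithm on (708, 158) — divide until remainder is 0:
  708 = 4 · 158 + 76
  158 = 2 · 76 + 6
  76 = 12 · 6 + 4
  6 = 1 · 4 + 2
  4 = 2 · 2 + 0
gcd(708, 158) = 2.
Track Bezout coefficients alongside the remainders: start with r₀ = 708 = a·1 + b·0 (s = 1, t = 0) and r₁ = 158 = a·0 + b·1 (s = 0, t = 1); each new remainder r_{k+1} = r_{k-1} − q_k·r_k inherits s_{k+1} = s_{k-1} − q_k·s_k, t_{k+1} = t_{k-1} − q_k·t_k, so r_k = a·s_k + b·t_k at every step:
  q = 4: r = 76, s = 1 − 4·0 = 1, t = 0 − 4·1 = -4  (check: 708·1 + 158·(-4) = 76)
  q = 2: r = 6, s = 0 − 2·1 = -2, t = 1 − 2·(-4) = 9  (check: 708·(-2) + 158·9 = 6)
  q = 12: r = 4, s = 1 − 12·(-2) = 25, t = -4 − 12·9 = -112  (check: 708·25 + 158·(-112) = 4)
  q = 1: r = 2, s = -2 − 1·25 = -27, t = 9 − 1·(-112) = 121  (check: 708·(-27) + 158·121 = 2)
The row with r = 2 (the gcd) gives the Bezout coefficients s = -27, t = 121.
Result: 708 · (-27) + 158 · (121) = 2.

gcd(708, 158) = 2; s = -27, t = 121 (check: 708·(-27) + 158·121 = 2).


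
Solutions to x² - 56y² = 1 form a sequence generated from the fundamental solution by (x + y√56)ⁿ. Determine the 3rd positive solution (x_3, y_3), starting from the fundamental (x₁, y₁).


Step 1: Find the fundamental solution (x₁, y₁) of x² - 56y² = 1.
  Expand √56 as a continued fraction. a₀ = ⌊√56⌋ = 7; iterate m_{k+1} = d_k·a_k − m_k, d_{k+1} = (56 − m_{k+1}²)/d_k, a_{k+1} = ⌊(a₀ + m_{k+1})/d_{k+1}⌋ (starting m₀ = 0, d₀ = 1), with convergents p_k = a_k·p_{k-1} + p_{k-2}, q_k = a_k·q_{k-1} + q_{k-2} (p₋₁ = 1, q₋₁ = 0):
  k = 0: a₀ = 7; p₀/q₀ = 7/1; p₀² − 56·q₀² = 49 − 56 = -7.
  k = 1: m = 7, d = 7, a = ⌊(7 + 7)/7⌋ = 2; p/q = (2·7 + 1)/(2·1 + 0) = 15/2; p² − 56·q² = 225 − 224 = 1.
  The first convergent with p² − 56·q² = 1 gives the fundamental solution (x₁, y₁) = (15, 2).
Step 2: Apply the recurrence (x_{n+1}, y_{n+1}) = (x₁x_n + 56y₁y_n, x₁y_n + y₁x_n) repeatedly.
  From (x_1, y_1) = (15, 2): x_2 = 15·15 + 56·2·2 = 449; y_2 = 15·2 + 2·15 = 60.
  From (x_2, y_2) = (449, 60): x_3 = 15·449 + 56·2·60 = 13455; y_3 = 15·60 + 2·449 = 1798.
Step 3: Verify x_3² - 56·y_3² = 181037025 - 181037024 = 1 (should be 1). ✓

(x_1, y_1) = (15, 2); (x_3, y_3) = (13455, 1798).


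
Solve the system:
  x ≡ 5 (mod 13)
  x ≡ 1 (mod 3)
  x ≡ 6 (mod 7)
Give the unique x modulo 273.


Moduli 13, 3, 7 are pairwise coprime; by CRT there is a unique solution modulo M = 13 · 3 · 7 = 273.
Solve pairwise, accumulating the modulus:
  Start with x ≡ 5 (mod 13).
  Combine with x ≡ 1 (mod 3): since gcd(13, 3) = 1, we get a unique residue mod 39.
    Write x = 5 + 13·t and substitute into x ≡ 1 (mod 3): 13·t ≡ 1 − 5 = -4 (mod 3).
    Reduce coefficients mod 3: 1·t ≡ 2 (mod 3).
    So t ≡ 2 (mod 3).
    Then x = 5 + 13·2 = 31, valid modulo lcm(13, 3) = 39: x ≡ 31 (mod 39).
  Combine with x ≡ 6 (mod 7): since gcd(39, 7) = 1, we get a unique residue mod 273.
    Write x = 31 + 39·t and substitute into x ≡ 6 (mod 7): 39·t ≡ 6 − 31 = -25 (mod 7).
    Reduce coefficients mod 7: 4·t ≡ 3 (mod 7).
    The inverse of 4 mod 7 is 2 (since 4·2 = 8 = 1·7 + 1), so t ≡ 2·3 = 6 ≡ 6 (mod 7).
    Then x = 31 + 39·6 = 265, valid modulo lcm(39, 7) = 273: x ≡ 265 (mod 273).
Verify: 265 mod 13 = 5 ✓, 265 mod 3 = 1 ✓, 265 mod 7 = 6 ✓.

x ≡ 265 (mod 273).


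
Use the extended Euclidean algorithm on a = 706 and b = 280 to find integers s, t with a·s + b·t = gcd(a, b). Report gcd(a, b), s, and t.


Euclidean algorithm on (706, 280) — divide until remainder is 0:
  706 = 2 · 280 + 146
  280 = 1 · 146 + 134
  146 = 1 · 134 + 12
  134 = 11 · 12 + 2
  12 = 6 · 2 + 0
gcd(706, 280) = 2.
Track Bezout coefficients alongside the remainders: start with r₀ = 706 = a·1 + b·0 (s = 1, t = 0) and r₁ = 280 = a·0 + b·1 (s = 0, t = 1); each new remainder r_{k+1} = r_{k-1} − q_k·r_k inherits s_{k+1} = s_{k-1} − q_k·s_k, t_{k+1} = t_{k-1} − q_k·t_k, so r_k = a·s_k + b·t_k at every step:
  q = 2: r = 146, s = 1 − 2·0 = 1, t = 0 − 2·1 = -2  (check: 706·1 + 280·(-2) = 146)
  q = 1: r = 134, s = 0 − 1·1 = -1, t = 1 − 1·(-2) = 3  (check: 706·(-1) + 280·3 = 134)
  q = 1: r = 12, s = 1 − 1·(-1) = 2, t = -2 − 1·3 = -5  (check: 706·2 + 280·(-5) = 12)
  q = 11: r = 2, s = -1 − 11·2 = -23, t = 3 − 11·(-5) = 58  (check: 706·(-23) + 280·58 = 2)
The row with r = 2 (the gcd) gives the Bezout coefficients s = -23, t = 58.
Result: 706 · (-23) + 280 · (58) = 2.

gcd(706, 280) = 2; s = -23, t = 58 (check: 706·(-23) + 280·58 = 2).
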